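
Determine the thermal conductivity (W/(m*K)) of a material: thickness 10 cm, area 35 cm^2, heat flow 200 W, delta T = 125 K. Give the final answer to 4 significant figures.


k = Q*L / (A*dT)
L = 0.1 m, A = 3.5e-03 m^2
k = 200 * 0.1 / (3.5e-03 * 125)
k = 45.71 W/(m*K)


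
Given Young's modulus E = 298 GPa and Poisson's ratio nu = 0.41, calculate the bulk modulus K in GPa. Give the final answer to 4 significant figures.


K = E / (3*(1-2*nu))
K = 298 / (3*(1-2*0.41))
K = 551.9 GPa


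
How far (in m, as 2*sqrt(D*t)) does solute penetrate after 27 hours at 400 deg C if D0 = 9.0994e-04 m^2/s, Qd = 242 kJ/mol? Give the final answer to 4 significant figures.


Step 1: D = D0 * exp(-Qd/(R*T))
T = 673.15 K
D = 9.0994e-04 * exp(-242e3 / (8.314 * 673.15)) = 1.5128e-22 m^2/s
Step 2: L = 2*sqrt(D*t)
t = 27 h = 97200 s
L = 2*sqrt(1.5128e-22 * 97200) = 7.669e-09 m


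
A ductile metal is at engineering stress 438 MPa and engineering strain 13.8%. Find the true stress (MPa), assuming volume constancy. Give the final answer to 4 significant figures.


sigma_true = sigma_eng * (1 + epsilon_eng)
sigma_true = 438 * (1 + 0.138)
sigma_true = 498.4 MPa


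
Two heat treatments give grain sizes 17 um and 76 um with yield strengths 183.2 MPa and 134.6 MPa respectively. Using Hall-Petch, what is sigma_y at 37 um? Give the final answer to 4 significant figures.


sigma_y = sigma0 + k / sqrt(d)
1/sqrt(d1) = 1/sqrt(1.7e-05) = 242.536;  1/sqrt(d2) = 114.708
k = (sigma1 - sigma2) / (1/sqrt(d1) - 1/sqrt(d2)) = (183.2 - 134.6) / (242.536 - 114.708) = 0.380199 MPa*m^0.5
sigma0 = sigma1 - k/sqrt(d1) = 183.2 - 0.380199*242.536 = 90.9882 MPa
sigma_y(d3) = 90.9882 + 0.380199 / sqrt(3.7e-05) = 153.5 MPa


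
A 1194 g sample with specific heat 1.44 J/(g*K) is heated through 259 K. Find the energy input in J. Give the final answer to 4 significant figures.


Q = m * cp * dT
Q = 1194 * 1.44 * 259
Q = 445300 J


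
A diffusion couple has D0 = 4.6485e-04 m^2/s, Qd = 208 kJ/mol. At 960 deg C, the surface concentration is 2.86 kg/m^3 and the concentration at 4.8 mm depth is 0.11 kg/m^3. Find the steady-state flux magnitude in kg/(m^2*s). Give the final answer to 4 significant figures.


Step 1: D = D0 * exp(-Qd/(R*T))
T = 960 + 273.15 = 1233.15 K
D = 4.6485e-04 * exp(-208e3 / (8.314 * 1233.15)) = 7.18428e-13 m^2/s
Step 2: J = D * (C1 - C2) / dx
J = 7.18428e-13 * (2.86 - 0.11) / 4.8e-03
J = 4.116e-10 kg/(m^2*s)


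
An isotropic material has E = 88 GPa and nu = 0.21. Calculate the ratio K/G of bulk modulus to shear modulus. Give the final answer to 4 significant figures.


G = E / (2*(1+nu))
G = 88 / (2*(1+0.21)) = 36.3636 GPa
K = E / (3*(1-2*nu))
K = 88 / (3*(1-2*0.21)) = 50.5747 GPa
K/G = 50.5747 / 36.3636 = 1.391


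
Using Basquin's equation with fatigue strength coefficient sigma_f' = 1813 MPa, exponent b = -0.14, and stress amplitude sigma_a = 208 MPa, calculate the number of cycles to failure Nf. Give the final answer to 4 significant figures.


sigma_a = sigma_f' * (2*Nf)^b
2*Nf = (sigma_a / sigma_f')^(1/b)
2*Nf = (208 / 1813)^(1/-0.14)
2*Nf = 5.20805e+06
Nf = 2.604e+06 cycles


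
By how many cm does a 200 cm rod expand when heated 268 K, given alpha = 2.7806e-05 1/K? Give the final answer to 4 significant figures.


dL = L0 * alpha * dT
dL = 200 * 2.7806e-05 * 268
dL = 1.49 cm


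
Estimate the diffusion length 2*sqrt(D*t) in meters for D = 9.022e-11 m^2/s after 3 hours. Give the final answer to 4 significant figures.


t = 3 hr = 10800 s
Diffusion length = 2*sqrt(D*t)
= 2*sqrt(9.022e-11 * 10800)
= 1.974e-03 m


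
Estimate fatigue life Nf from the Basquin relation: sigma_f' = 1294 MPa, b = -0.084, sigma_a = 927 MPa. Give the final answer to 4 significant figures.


sigma_a = sigma_f' * (2*Nf)^b
2*Nf = (sigma_a / sigma_f')^(1/b)
2*Nf = (927 / 1294)^(1/-0.084)
2*Nf = 53.0223
Nf = 26.51 cycles


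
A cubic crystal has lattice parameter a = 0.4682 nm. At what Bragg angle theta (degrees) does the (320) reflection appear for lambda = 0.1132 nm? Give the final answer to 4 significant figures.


d = a / sqrt(h^2+k^2+l^2)
d = 0.4682 / sqrt(13) = 0.129855 nm
lambda = 2*d*sin(theta)  =>  sin(theta) = lambda / (2*d)
sin(theta) = 0.1132 / (2 * 0.129855) = 0.43587
theta = 25.84 deg


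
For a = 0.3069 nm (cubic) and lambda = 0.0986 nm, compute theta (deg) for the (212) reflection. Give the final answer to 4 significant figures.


d = a / sqrt(h^2+k^2+l^2)
d = 0.3069 / sqrt(9) = 0.1023 nm
lambda = 2*d*sin(theta)  =>  sin(theta) = lambda / (2*d)
sin(theta) = 0.0986 / (2 * 0.1023) = 0.481916
theta = 28.81 deg


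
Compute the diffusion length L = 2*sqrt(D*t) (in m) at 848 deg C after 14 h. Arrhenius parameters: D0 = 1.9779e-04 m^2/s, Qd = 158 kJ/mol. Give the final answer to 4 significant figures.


Step 1: D = D0 * exp(-Qd/(R*T))
T = 1121.15 K
D = 1.9779e-04 * exp(-158e3 / (8.314 * 1121.15)) = 8.60363e-12 m^2/s
Step 2: L = 2*sqrt(D*t)
t = 14 h = 50400 s
L = 2*sqrt(8.60363e-12 * 50400) = 1.317e-03 m


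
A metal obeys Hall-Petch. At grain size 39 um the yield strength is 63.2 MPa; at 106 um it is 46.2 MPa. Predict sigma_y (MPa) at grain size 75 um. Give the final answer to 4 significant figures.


sigma_y = sigma0 + k / sqrt(d)
1/sqrt(d1) = 1/sqrt(3.9e-05) = 160.128;  1/sqrt(d2) = 97.1286
k = (sigma1 - sigma2) / (1/sqrt(d1) - 1/sqrt(d2)) = (63.2 - 46.2) / (160.128 - 97.1286) = 0.269843 MPa*m^0.5
sigma0 = sigma1 - k/sqrt(d1) = 63.2 - 0.269843*160.128 = 19.9905 MPa
sigma_y(d3) = 19.9905 + 0.269843 / sqrt(7.5e-05) = 51.15 MPa


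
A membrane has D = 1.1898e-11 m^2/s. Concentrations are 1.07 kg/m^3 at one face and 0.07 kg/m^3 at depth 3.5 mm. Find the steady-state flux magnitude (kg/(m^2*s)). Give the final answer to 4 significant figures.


J = -D * (dC/dx) = D * (C1 - C2) / dx
J = 1.1898e-11 * (1.07 - 0.07) / 3.5e-03
J = 3.399e-09 kg/(m^2*s)


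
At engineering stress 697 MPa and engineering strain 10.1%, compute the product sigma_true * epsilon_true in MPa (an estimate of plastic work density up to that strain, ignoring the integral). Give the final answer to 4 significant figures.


sigma_true = sigma_eng * (1 + epsilon_eng)
sigma_true = 697 * (1 + 0.101) = 767.397 MPa
epsilon_true = ln(1 + epsilon_eng)
epsilon_true = ln(1 + 0.101) = 0.0962189
sigma_true * epsilon_true = 767.397 * 0.0962189 = 73.84 MPa


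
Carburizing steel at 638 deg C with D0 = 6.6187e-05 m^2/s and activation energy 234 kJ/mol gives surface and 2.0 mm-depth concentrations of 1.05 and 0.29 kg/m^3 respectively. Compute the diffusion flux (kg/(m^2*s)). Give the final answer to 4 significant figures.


Step 1: D = D0 * exp(-Qd/(R*T))
T = 638 + 273.15 = 911.15 K
D = 6.6187e-05 * exp(-234e3 / (8.314 * 911.15)) = 2.54376e-18 m^2/s
Step 2: J = D * (C1 - C2) / dx
J = 2.54376e-18 * (1.05 - 0.29) / 2e-03
J = 9.666e-16 kg/(m^2*s)


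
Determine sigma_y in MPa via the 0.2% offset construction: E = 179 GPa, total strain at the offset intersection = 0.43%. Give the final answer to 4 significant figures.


Offset strain = 0.002
Elastic strain at yield = total_strain - offset = 4.3e-03 - 0.002 = 2.3e-03
sigma_y = E * elastic_strain = 179000 * 2.3e-03
sigma_y = 411.7 MPa


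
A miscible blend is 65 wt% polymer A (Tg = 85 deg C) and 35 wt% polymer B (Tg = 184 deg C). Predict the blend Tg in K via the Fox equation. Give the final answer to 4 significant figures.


1/Tg = w1/Tg1 + w2/Tg2 (in Kelvin)
Tg1 = 358.15 K, Tg2 = 457.15 K
1/Tg = 0.65/358.15 + 0.35/457.15
Tg = 387.5 K


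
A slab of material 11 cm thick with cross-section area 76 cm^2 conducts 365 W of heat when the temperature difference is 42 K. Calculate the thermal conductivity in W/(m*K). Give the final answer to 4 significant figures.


k = Q*L / (A*dT)
L = 0.11 m, A = 7.6e-03 m^2
k = 365 * 0.11 / (7.6e-03 * 42)
k = 125.8 W/(m*K)


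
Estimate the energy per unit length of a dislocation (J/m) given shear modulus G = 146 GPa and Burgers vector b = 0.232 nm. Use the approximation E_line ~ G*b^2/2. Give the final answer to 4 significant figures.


E = G*b^2/2
b = 0.232 nm = 2.32e-10 m
G = 146 GPa = 1.46e+11 Pa
E = 0.5 * 1.46e+11 * (2.32e-10)^2
E = 3.929e-09 J/m


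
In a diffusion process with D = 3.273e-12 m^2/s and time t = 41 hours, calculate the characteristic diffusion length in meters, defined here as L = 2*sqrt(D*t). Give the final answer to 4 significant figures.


t = 41 hr = 147600 s
Diffusion length = 2*sqrt(D*t)
= 2*sqrt(3.273e-12 * 147600)
= 1.39e-03 m


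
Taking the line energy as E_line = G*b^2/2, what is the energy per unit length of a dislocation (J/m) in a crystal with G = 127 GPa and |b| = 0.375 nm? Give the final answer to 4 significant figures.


E = G*b^2/2
b = 0.375 nm = 3.75e-10 m
G = 127 GPa = 1.27e+11 Pa
E = 0.5 * 1.27e+11 * (3.75e-10)^2
E = 8.93e-09 J/m


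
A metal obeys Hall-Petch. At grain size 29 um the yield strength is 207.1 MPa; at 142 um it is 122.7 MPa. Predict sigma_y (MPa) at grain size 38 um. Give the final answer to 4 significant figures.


sigma_y = sigma0 + k / sqrt(d)
1/sqrt(d1) = 1/sqrt(2.9e-05) = 185.695;  1/sqrt(d2) = 83.9181
k = (sigma1 - sigma2) / (1/sqrt(d1) - 1/sqrt(d2)) = (207.1 - 122.7) / (185.695 - 83.9181) = 0.829262 MPa*m^0.5
sigma0 = sigma1 - k/sqrt(d1) = 207.1 - 0.829262*185.695 = 53.1099 MPa
sigma_y(d3) = 53.1099 + 0.829262 / sqrt(3.8e-05) = 187.6 MPa


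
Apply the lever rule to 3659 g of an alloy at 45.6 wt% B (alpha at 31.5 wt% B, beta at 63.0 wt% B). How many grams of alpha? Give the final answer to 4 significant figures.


f_alpha = (C_beta - C0) / (C_beta - C_alpha)
f_alpha = (63.0 - 45.6) / (63.0 - 31.5) = 0.552381
m_alpha = f_alpha * m_total = 0.552381 * 3659 = 2021 g


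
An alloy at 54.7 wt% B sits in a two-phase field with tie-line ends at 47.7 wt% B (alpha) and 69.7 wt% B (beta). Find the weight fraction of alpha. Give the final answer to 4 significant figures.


f_alpha = (C_beta - C0) / (C_beta - C_alpha)
f_alpha = (69.7 - 54.7) / (69.7 - 47.7)
f_alpha = 0.6818


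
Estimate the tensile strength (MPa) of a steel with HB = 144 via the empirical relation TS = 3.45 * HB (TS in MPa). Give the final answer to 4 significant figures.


TS (MPa) = 3.45 * HB
TS = 3.45 * 144
TS = 496.8 MPa


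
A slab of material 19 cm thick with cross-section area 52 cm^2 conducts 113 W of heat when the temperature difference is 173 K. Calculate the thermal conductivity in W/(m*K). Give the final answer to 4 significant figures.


k = Q*L / (A*dT)
L = 0.19 m, A = 5.2e-03 m^2
k = 113 * 0.19 / (5.2e-03 * 173)
k = 23.87 W/(m*K)


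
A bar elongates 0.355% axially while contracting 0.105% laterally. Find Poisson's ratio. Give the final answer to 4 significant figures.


nu = -epsilon_lat / epsilon_axial
Lateral strain is contraction (negative), so using magnitudes:
nu = 0.105 / 0.355
nu = 0.2958


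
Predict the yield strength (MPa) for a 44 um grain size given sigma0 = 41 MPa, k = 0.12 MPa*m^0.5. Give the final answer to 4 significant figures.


sigma_y = sigma0 + k / sqrt(d)
d = 44 um = 4.4e-05 m
sigma_y = 41 + 0.12 / sqrt(4.4e-05)
sigma_y = 59.09 MPa


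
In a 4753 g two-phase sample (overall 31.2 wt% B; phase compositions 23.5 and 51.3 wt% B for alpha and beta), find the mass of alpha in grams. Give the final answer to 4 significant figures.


f_alpha = (C_beta - C0) / (C_beta - C_alpha)
f_alpha = (51.3 - 31.2) / (51.3 - 23.5) = 0.723022
m_alpha = f_alpha * m_total = 0.723022 * 4753 = 3437 g


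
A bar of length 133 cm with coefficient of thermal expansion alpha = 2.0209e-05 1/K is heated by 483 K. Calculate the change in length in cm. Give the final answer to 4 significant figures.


dL = L0 * alpha * dT
dL = 133 * 2.0209e-05 * 483
dL = 1.298 cm


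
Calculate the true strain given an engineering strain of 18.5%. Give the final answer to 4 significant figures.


epsilon_true = ln(1 + epsilon_eng)
epsilon_true = ln(1 + 0.185)
epsilon_true = 0.1697


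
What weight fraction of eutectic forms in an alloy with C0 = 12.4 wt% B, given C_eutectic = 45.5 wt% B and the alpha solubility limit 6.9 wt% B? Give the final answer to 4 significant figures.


f_primary = (C_e - C0) / (C_e - C_alpha_max)
f_primary = (45.5 - 12.4) / (45.5 - 6.9)
f_primary = 0.857513
f_eutectic = 1 - 0.857513 = 0.1425


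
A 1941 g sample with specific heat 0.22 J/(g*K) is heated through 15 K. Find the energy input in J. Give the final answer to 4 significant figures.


Q = m * cp * dT
Q = 1941 * 0.22 * 15
Q = 6405 J


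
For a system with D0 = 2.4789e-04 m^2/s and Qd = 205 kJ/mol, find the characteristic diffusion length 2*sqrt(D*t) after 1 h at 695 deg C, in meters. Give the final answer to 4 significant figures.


Step 1: D = D0 * exp(-Qd/(R*T))
T = 968.15 K
D = 2.4789e-04 * exp(-205e3 / (8.314 * 968.15)) = 2.15519e-15 m^2/s
Step 2: L = 2*sqrt(D*t)
t = 1 h = 3600 s
L = 2*sqrt(2.15519e-15 * 3600) = 5.571e-06 m


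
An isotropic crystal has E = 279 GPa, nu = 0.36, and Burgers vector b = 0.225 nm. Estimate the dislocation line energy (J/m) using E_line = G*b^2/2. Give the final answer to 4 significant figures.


Step 1: G = E / (2*(1+nu))
G = 279 / (2*(1+0.36)) = 102.574 GPa = 1.02574e+11 Pa
Step 2: E_line = G*b^2/2
b = 0.225 nm = 2.25e-10 m
E_line = 0.5 * 1.02574e+11 * (2.25e-10)^2 = 2.596e-09 J/m


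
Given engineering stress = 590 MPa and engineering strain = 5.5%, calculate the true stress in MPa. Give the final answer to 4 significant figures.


sigma_true = sigma_eng * (1 + epsilon_eng)
sigma_true = 590 * (1 + 0.055)
sigma_true = 622.5 MPa


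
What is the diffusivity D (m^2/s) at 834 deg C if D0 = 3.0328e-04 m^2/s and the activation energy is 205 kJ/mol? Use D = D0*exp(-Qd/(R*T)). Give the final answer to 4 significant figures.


D = D0 * exp(-Qd / (R*T))
T = 1107.15 K
D = 3.0328e-04 * exp(-205e3 / (8.314 * 1107.15))
D = 6.452e-14 m^2/s


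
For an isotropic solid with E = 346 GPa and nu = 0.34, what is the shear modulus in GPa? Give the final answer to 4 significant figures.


G = E / (2*(1+nu))
G = 346 / (2*(1+0.34))
G = 129.1 GPa


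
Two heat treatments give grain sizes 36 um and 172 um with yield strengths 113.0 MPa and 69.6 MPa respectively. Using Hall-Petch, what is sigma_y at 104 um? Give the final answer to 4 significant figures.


sigma_y = sigma0 + k / sqrt(d)
1/sqrt(d1) = 1/sqrt(3.6e-05) = 166.667;  1/sqrt(d2) = 76.2493
k = (sigma1 - sigma2) / (1/sqrt(d1) - 1/sqrt(d2)) = (113.0 - 69.6) / (166.667 - 76.2493) = 0.479996 MPa*m^0.5
sigma0 = sigma1 - k/sqrt(d1) = 113.0 - 0.479996*166.667 = 33.0006 MPa
sigma_y(d3) = 33.0006 + 0.479996 / sqrt(1.04e-04) = 80.07 MPa


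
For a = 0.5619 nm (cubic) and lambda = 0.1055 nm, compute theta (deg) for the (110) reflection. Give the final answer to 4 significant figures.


d = a / sqrt(h^2+k^2+l^2)
d = 0.5619 / sqrt(2) = 0.397323 nm
lambda = 2*d*sin(theta)  =>  sin(theta) = lambda / (2*d)
sin(theta) = 0.1055 / (2 * 0.397323) = 0.132763
theta = 7.629 deg


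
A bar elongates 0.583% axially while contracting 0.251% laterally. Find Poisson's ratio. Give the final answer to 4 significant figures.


nu = -epsilon_lat / epsilon_axial
Lateral strain is contraction (negative), so using magnitudes:
nu = 0.251 / 0.583
nu = 0.4305


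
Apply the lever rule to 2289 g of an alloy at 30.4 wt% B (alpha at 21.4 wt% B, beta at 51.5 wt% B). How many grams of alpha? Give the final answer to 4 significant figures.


f_alpha = (C_beta - C0) / (C_beta - C_alpha)
f_alpha = (51.5 - 30.4) / (51.5 - 21.4) = 0.700997
m_alpha = f_alpha * m_total = 0.700997 * 2289 = 1605 g


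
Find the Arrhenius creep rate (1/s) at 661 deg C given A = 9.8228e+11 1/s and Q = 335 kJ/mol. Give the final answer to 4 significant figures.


rate = A * exp(-Q / (R*T))
T = 661 + 273.15 = 934.15 K
rate = 9.8228e+11 * exp(-335e3 / (8.314 * 934.15))
rate = 1.817e-07 1/s


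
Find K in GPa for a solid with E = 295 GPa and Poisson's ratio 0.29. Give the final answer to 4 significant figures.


K = E / (3*(1-2*nu))
K = 295 / (3*(1-2*0.29))
K = 234.1 GPa


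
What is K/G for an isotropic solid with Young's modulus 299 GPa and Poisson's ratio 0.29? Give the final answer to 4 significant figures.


G = E / (2*(1+nu))
G = 299 / (2*(1+0.29)) = 115.891 GPa
K = E / (3*(1-2*nu))
K = 299 / (3*(1-2*0.29)) = 237.302 GPa
K/G = 237.302 / 115.891 = 2.048


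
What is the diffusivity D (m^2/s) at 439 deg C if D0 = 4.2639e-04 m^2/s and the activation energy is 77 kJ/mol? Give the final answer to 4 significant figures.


D = D0 * exp(-Qd / (R*T))
T = 712.15 K
D = 4.2639e-04 * exp(-77e3 / (8.314 * 712.15))
D = 9.59e-10 m^2/s


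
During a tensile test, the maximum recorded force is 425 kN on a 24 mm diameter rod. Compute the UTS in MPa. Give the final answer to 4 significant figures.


A0 = pi*(d/2)^2 = pi*(24/2)^2 = 452.389 mm^2
UTS = F_max / A0 = 425*1000 / 452.389
UTS = 939.5 MPa


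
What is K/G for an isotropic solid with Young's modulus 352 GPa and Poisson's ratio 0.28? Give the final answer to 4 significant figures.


G = E / (2*(1+nu))
G = 352 / (2*(1+0.28)) = 137.5 GPa
K = E / (3*(1-2*nu))
K = 352 / (3*(1-2*0.28)) = 266.667 GPa
K/G = 266.667 / 137.5 = 1.939


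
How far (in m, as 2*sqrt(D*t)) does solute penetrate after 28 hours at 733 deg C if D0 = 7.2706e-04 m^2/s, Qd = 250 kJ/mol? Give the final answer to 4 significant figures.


Step 1: D = D0 * exp(-Qd/(R*T))
T = 1006.15 K
D = 7.2706e-04 * exp(-250e3 / (8.314 * 1006.15)) = 7.62538e-17 m^2/s
Step 2: L = 2*sqrt(D*t)
t = 28 h = 100800 s
L = 2*sqrt(7.62538e-17 * 100800) = 5.545e-06 m


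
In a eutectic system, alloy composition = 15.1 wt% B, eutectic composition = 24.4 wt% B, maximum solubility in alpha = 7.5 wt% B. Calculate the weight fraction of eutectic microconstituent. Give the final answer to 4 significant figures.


f_primary = (C_e - C0) / (C_e - C_alpha_max)
f_primary = (24.4 - 15.1) / (24.4 - 7.5)
f_primary = 0.550296
f_eutectic = 1 - 0.550296 = 0.4497


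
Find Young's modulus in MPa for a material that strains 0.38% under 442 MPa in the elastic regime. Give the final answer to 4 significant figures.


E = sigma / epsilon
epsilon = 0.38% = 3.8e-03
E = 442 / 3.8e-03
E = 116300 MPa


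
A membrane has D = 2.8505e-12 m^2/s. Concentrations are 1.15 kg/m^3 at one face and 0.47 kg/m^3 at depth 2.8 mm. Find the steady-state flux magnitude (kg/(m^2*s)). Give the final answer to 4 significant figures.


J = -D * (dC/dx) = D * (C1 - C2) / dx
J = 2.8505e-12 * (1.15 - 0.47) / 2.8e-03
J = 6.923e-10 kg/(m^2*s)


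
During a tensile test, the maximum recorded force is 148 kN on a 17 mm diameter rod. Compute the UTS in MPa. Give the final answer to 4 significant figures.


A0 = pi*(d/2)^2 = pi*(17/2)^2 = 226.98 mm^2
UTS = F_max / A0 = 148*1000 / 226.98
UTS = 652 MPa


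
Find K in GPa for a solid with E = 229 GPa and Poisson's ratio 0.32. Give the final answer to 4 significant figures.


K = E / (3*(1-2*nu))
K = 229 / (3*(1-2*0.32))
K = 212 GPa


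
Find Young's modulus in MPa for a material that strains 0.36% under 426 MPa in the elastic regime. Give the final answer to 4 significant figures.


E = sigma / epsilon
epsilon = 0.36% = 3.6e-03
E = 426 / 3.6e-03
E = 118300 MPa


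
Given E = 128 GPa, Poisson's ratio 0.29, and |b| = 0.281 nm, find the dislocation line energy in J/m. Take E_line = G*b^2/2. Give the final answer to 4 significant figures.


Step 1: G = E / (2*(1+nu))
G = 128 / (2*(1+0.29)) = 49.6124 GPa = 4.96124e+10 Pa
Step 2: E_line = G*b^2/2
b = 0.281 nm = 2.81e-10 m
E_line = 0.5 * 4.96124e+10 * (2.81e-10)^2 = 1.959e-09 J/m


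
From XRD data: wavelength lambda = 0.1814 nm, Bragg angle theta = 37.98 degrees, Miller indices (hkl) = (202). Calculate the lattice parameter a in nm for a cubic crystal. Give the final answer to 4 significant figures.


d = lambda / (2*sin(theta))
d = 0.1814 / (2*sin(37.98 deg))
d = 0.147387 nm
a = d * sqrt(h^2+k^2+l^2) = 0.147387 * sqrt(8)
a = 0.4169 nm


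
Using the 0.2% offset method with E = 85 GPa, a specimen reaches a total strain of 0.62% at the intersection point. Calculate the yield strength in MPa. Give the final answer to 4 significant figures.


Offset strain = 0.002
Elastic strain at yield = total_strain - offset = 6.2e-03 - 0.002 = 4.2e-03
sigma_y = E * elastic_strain = 85000 * 4.2e-03
sigma_y = 357 MPa


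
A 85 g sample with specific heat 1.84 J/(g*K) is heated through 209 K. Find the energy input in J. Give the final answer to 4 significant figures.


Q = m * cp * dT
Q = 85 * 1.84 * 209
Q = 32690 J


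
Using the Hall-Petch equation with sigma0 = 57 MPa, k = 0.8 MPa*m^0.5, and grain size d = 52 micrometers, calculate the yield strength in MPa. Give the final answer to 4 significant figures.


sigma_y = sigma0 + k / sqrt(d)
d = 52 um = 5.2e-05 m
sigma_y = 57 + 0.8 / sqrt(5.2e-05)
sigma_y = 167.9 MPa


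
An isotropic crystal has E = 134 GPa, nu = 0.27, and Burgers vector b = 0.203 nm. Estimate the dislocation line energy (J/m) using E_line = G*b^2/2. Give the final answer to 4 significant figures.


Step 1: G = E / (2*(1+nu))
G = 134 / (2*(1+0.27)) = 52.7559 GPa = 5.27559e+10 Pa
Step 2: E_line = G*b^2/2
b = 0.203 nm = 2.03e-10 m
E_line = 0.5 * 5.27559e+10 * (2.03e-10)^2 = 1.087e-09 J/m


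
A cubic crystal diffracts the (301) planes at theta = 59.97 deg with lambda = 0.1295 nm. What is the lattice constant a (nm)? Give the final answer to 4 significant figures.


d = lambda / (2*sin(theta))
d = 0.1295 / (2*sin(59.97 deg))
d = 0.0747895 nm
a = d * sqrt(h^2+k^2+l^2) = 0.0747895 * sqrt(10)
a = 0.2365 nm


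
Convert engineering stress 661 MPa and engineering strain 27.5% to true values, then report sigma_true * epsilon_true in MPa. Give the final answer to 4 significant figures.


sigma_true = sigma_eng * (1 + epsilon_eng)
sigma_true = 661 * (1 + 0.275) = 842.775 MPa
epsilon_true = ln(1 + epsilon_eng)
epsilon_true = ln(1 + 0.275) = 0.242946
sigma_true * epsilon_true = 842.775 * 0.242946 = 204.7 MPa


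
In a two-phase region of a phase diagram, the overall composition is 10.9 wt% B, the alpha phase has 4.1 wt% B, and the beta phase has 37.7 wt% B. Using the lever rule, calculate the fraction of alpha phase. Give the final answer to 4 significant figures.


f_alpha = (C_beta - C0) / (C_beta - C_alpha)
f_alpha = (37.7 - 10.9) / (37.7 - 4.1)
f_alpha = 0.7976


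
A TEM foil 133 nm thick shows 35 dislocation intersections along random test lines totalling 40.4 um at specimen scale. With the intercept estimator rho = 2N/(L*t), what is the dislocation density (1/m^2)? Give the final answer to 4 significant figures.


rho = 2N / (L * t)
L = 40.4 um = 4.04e-05 m, t = 133 nm = 1.33e-07 m
rho = 2 * 35 / (4.04e-05 * 1.33e-07)
rho = 1.303e+13 1/m^2


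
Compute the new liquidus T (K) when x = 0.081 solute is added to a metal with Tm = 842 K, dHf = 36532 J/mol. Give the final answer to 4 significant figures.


dT = R*Tm^2*x / dHf
dT = 8.314 * 842^2 * 0.081 / 36532
dT = 13.0691 K
T_new = 842 - 13.0691 = 828.9 K


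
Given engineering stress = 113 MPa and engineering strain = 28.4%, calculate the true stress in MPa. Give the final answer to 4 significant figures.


sigma_true = sigma_eng * (1 + epsilon_eng)
sigma_true = 113 * (1 + 0.284)
sigma_true = 145.1 MPa


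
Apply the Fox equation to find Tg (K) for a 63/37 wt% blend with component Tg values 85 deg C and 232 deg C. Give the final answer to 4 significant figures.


1/Tg = w1/Tg1 + w2/Tg2 (in Kelvin)
Tg1 = 358.15 K, Tg2 = 505.15 K
1/Tg = 0.63/358.15 + 0.37/505.15
Tg = 401.4 K


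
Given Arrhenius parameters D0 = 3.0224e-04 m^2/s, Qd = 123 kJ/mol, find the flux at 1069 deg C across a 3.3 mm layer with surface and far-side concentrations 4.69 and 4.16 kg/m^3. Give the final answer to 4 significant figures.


Step 1: D = D0 * exp(-Qd/(R*T))
T = 1069 + 273.15 = 1342.15 K
D = 3.0224e-04 * exp(-123e3 / (8.314 * 1342.15)) = 4.93387e-09 m^2/s
Step 2: J = D * (C1 - C2) / dx
J = 4.93387e-09 * (4.69 - 4.16) / 3.3e-03
J = 7.924e-07 kg/(m^2*s)


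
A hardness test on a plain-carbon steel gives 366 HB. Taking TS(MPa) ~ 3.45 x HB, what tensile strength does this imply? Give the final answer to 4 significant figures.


TS (MPa) = 3.45 * HB
TS = 3.45 * 366
TS = 1263 MPa


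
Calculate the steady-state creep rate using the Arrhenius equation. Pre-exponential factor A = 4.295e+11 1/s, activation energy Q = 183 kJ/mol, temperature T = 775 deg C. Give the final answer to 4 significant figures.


rate = A * exp(-Q / (R*T))
T = 775 + 273.15 = 1048.15 K
rate = 4.295e+11 * exp(-183e3 / (8.314 * 1048.15))
rate = 325.7 1/s


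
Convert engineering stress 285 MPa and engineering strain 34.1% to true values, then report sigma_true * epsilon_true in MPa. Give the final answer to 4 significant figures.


sigma_true = sigma_eng * (1 + epsilon_eng)
sigma_true = 285 * (1 + 0.341) = 382.185 MPa
epsilon_true = ln(1 + epsilon_eng)
epsilon_true = ln(1 + 0.341) = 0.293416
sigma_true * epsilon_true = 382.185 * 0.293416 = 112.1 MPa


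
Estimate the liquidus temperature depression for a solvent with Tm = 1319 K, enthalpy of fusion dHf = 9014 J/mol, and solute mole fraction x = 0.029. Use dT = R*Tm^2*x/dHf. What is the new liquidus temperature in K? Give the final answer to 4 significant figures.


dT = R*Tm^2*x / dHf
dT = 8.314 * 1319^2 * 0.029 / 9014
dT = 46.535 K
T_new = 1319 - 46.535 = 1272 K


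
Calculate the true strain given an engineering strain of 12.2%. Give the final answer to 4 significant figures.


epsilon_true = ln(1 + epsilon_eng)
epsilon_true = ln(1 + 0.122)
epsilon_true = 0.1151


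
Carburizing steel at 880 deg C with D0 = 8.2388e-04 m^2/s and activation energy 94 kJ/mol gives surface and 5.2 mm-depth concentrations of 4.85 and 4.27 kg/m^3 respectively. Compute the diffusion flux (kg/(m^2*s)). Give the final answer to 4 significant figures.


Step 1: D = D0 * exp(-Qd/(R*T))
T = 880 + 273.15 = 1153.15 K
D = 8.2388e-04 * exp(-94e3 / (8.314 * 1153.15)) = 4.54736e-08 m^2/s
Step 2: J = D * (C1 - C2) / dx
J = 4.54736e-08 * (4.85 - 4.27) / 5.2e-03
J = 5.072e-06 kg/(m^2*s)


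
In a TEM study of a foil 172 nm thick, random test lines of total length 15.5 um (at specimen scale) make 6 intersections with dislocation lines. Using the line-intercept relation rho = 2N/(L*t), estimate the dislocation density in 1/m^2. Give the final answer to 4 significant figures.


rho = 2N / (L * t)
L = 15.5 um = 1.55e-05 m, t = 172 nm = 1.72e-07 m
rho = 2 * 6 / (1.55e-05 * 1.72e-07)
rho = 4.501e+12 1/m^2


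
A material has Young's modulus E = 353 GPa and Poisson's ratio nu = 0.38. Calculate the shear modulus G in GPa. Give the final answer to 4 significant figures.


G = E / (2*(1+nu))
G = 353 / (2*(1+0.38))
G = 127.9 GPa


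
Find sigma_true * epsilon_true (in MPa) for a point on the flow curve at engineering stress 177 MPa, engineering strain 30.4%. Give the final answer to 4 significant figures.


sigma_true = sigma_eng * (1 + epsilon_eng)
sigma_true = 177 * (1 + 0.304) = 230.808 MPa
epsilon_true = ln(1 + epsilon_eng)
epsilon_true = ln(1 + 0.304) = 0.265436
sigma_true * epsilon_true = 230.808 * 0.265436 = 61.26 MPa


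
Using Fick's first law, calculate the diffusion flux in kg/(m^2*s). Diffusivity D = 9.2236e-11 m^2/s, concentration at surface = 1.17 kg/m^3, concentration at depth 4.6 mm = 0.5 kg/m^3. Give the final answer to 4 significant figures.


J = -D * (dC/dx) = D * (C1 - C2) / dx
J = 9.2236e-11 * (1.17 - 0.5) / 4.6e-03
J = 1.343e-08 kg/(m^2*s)


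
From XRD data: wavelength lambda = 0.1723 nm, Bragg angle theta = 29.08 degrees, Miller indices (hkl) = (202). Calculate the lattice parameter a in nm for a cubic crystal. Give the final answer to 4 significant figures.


d = lambda / (2*sin(theta))
d = 0.1723 / (2*sin(29.08 deg))
d = 0.177252 nm
a = d * sqrt(h^2+k^2+l^2) = 0.177252 * sqrt(8)
a = 0.5013 nm


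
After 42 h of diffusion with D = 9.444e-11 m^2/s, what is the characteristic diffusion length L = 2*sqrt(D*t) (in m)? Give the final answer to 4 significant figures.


t = 42 hr = 151200 s
Diffusion length = 2*sqrt(D*t)
= 2*sqrt(9.444e-11 * 151200)
= 7.558e-03 m


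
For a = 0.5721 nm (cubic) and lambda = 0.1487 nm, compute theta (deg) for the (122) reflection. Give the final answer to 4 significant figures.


d = a / sqrt(h^2+k^2+l^2)
d = 0.5721 / sqrt(9) = 0.1907 nm
lambda = 2*d*sin(theta)  =>  sin(theta) = lambda / (2*d)
sin(theta) = 0.1487 / (2 * 0.1907) = 0.389879
theta = 22.95 deg


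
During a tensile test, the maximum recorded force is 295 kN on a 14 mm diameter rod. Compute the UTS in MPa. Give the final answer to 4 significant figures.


A0 = pi*(d/2)^2 = pi*(14/2)^2 = 153.938 mm^2
UTS = F_max / A0 = 295*1000 / 153.938
UTS = 1916 MPa


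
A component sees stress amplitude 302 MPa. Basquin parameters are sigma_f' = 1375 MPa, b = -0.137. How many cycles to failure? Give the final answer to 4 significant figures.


sigma_a = sigma_f' * (2*Nf)^b
2*Nf = (sigma_a / sigma_f')^(1/b)
2*Nf = (302 / 1375)^(1/-0.137)
2*Nf = 63837.9
Nf = 31920 cycles


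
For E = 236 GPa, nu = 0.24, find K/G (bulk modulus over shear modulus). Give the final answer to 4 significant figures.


G = E / (2*(1+nu))
G = 236 / (2*(1+0.24)) = 95.1613 GPa
K = E / (3*(1-2*nu))
K = 236 / (3*(1-2*0.24)) = 151.282 GPa
K/G = 151.282 / 95.1613 = 1.59


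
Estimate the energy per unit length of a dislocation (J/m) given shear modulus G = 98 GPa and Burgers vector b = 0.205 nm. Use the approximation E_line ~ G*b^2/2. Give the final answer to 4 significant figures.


E = G*b^2/2
b = 0.205 nm = 2.05e-10 m
G = 98 GPa = 9.8e+10 Pa
E = 0.5 * 9.8e+10 * (2.05e-10)^2
E = 2.059e-09 J/m


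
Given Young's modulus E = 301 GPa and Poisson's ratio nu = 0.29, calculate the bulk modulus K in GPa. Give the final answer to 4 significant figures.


K = E / (3*(1-2*nu))
K = 301 / (3*(1-2*0.29))
K = 238.9 GPa


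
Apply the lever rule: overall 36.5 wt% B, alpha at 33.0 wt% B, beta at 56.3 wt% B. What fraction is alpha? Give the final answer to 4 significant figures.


f_alpha = (C_beta - C0) / (C_beta - C_alpha)
f_alpha = (56.3 - 36.5) / (56.3 - 33.0)
f_alpha = 0.8498


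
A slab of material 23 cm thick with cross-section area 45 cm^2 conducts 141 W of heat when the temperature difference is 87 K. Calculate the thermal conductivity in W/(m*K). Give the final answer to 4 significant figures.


k = Q*L / (A*dT)
L = 0.23 m, A = 4.5e-03 m^2
k = 141 * 0.23 / (4.5e-03 * 87)
k = 82.84 W/(m*K)


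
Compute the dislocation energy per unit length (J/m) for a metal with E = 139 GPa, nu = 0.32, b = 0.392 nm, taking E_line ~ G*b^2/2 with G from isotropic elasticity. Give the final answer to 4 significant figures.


Step 1: G = E / (2*(1+nu))
G = 139 / (2*(1+0.32)) = 52.6515 GPa = 5.26515e+10 Pa
Step 2: E_line = G*b^2/2
b = 0.392 nm = 3.92e-10 m
E_line = 0.5 * 5.26515e+10 * (3.92e-10)^2 = 4.045e-09 J/m


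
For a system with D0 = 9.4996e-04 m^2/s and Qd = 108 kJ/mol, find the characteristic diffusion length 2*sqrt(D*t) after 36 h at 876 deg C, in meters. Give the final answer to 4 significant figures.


Step 1: D = D0 * exp(-Qd/(R*T))
T = 1149.15 K
D = 9.4996e-04 * exp(-108e3 / (8.314 * 1149.15)) = 1.17054e-08 m^2/s
Step 2: L = 2*sqrt(D*t)
t = 36 h = 129600 s
L = 2*sqrt(1.17054e-08 * 129600) = 0.0779 m


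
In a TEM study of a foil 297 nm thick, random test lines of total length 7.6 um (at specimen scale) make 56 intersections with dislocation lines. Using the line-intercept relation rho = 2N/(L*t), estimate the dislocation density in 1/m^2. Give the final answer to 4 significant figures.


rho = 2N / (L * t)
L = 7.6 um = 7.6e-06 m, t = 297 nm = 2.97e-07 m
rho = 2 * 56 / (7.6e-06 * 2.97e-07)
rho = 4.962e+13 1/m^2


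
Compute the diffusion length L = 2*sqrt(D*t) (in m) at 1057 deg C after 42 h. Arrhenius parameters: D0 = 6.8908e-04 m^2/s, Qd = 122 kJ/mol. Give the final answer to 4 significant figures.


Step 1: D = D0 * exp(-Qd/(R*T))
T = 1330.15 K
D = 6.8908e-04 * exp(-122e3 / (8.314 * 1330.15)) = 1.11478e-08 m^2/s
Step 2: L = 2*sqrt(D*t)
t = 42 h = 151200 s
L = 2*sqrt(1.11478e-08 * 151200) = 0.08211 m


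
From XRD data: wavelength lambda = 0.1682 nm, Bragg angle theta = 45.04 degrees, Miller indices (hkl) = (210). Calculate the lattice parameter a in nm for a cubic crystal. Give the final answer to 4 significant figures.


d = lambda / (2*sin(theta))
d = 0.1682 / (2*sin(45.04 deg))
d = 0.118852 nm
a = d * sqrt(h^2+k^2+l^2) = 0.118852 * sqrt(5)
a = 0.2658 nm


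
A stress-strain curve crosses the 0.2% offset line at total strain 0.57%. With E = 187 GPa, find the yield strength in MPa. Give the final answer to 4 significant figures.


Offset strain = 0.002
Elastic strain at yield = total_strain - offset = 5.7e-03 - 0.002 = 3.7e-03
sigma_y = E * elastic_strain = 187000 * 3.7e-03
sigma_y = 691.9 MPa


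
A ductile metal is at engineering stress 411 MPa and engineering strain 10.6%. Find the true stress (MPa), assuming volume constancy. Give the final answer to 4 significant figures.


sigma_true = sigma_eng * (1 + epsilon_eng)
sigma_true = 411 * (1 + 0.106)
sigma_true = 454.6 MPa


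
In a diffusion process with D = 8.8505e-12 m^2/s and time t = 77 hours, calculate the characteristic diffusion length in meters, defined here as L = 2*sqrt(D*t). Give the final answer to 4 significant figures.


t = 77 hr = 277200 s
Diffusion length = 2*sqrt(D*t)
= 2*sqrt(8.8505e-12 * 277200)
= 3.133e-03 m


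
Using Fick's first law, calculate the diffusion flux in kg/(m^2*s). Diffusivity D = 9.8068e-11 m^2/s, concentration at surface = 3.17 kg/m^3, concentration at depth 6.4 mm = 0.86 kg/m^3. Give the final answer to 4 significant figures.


J = -D * (dC/dx) = D * (C1 - C2) / dx
J = 9.8068e-11 * (3.17 - 0.86) / 6.4e-03
J = 3.54e-08 kg/(m^2*s)


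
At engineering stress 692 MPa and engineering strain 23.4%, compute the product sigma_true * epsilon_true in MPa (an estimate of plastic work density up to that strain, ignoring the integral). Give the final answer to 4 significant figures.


sigma_true = sigma_eng * (1 + epsilon_eng)
sigma_true = 692 * (1 + 0.234) = 853.928 MPa
epsilon_true = ln(1 + epsilon_eng)
epsilon_true = ln(1 + 0.234) = 0.210261
sigma_true * epsilon_true = 853.928 * 0.210261 = 179.5 MPa


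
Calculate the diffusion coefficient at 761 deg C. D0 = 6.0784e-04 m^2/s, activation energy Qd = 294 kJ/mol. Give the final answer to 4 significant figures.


D = D0 * exp(-Qd / (R*T))
T = 1034.15 K
D = 6.0784e-04 * exp(-294e3 / (8.314 * 1034.15))
D = 8.578e-19 m^2/s


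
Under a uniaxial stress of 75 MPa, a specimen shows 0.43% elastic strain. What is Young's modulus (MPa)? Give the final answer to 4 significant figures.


E = sigma / epsilon
epsilon = 0.43% = 4.3e-03
E = 75 / 4.3e-03
E = 17440 MPa


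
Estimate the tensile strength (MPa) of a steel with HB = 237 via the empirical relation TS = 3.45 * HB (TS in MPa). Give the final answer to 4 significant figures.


TS (MPa) = 3.45 * HB
TS = 3.45 * 237
TS = 817.7 MPa


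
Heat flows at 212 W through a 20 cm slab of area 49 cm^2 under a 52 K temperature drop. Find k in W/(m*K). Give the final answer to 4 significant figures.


k = Q*L / (A*dT)
L = 0.2 m, A = 4.9e-03 m^2
k = 212 * 0.2 / (4.9e-03 * 52)
k = 166.4 W/(m*K)


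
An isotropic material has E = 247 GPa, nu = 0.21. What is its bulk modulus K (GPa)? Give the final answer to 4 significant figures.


K = E / (3*(1-2*nu))
K = 247 / (3*(1-2*0.21))
K = 142 GPa


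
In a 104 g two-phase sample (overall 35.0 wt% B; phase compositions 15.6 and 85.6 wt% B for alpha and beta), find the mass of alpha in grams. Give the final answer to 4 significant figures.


f_alpha = (C_beta - C0) / (C_beta - C_alpha)
f_alpha = (85.6 - 35.0) / (85.6 - 15.6) = 0.722857
m_alpha = f_alpha * m_total = 0.722857 * 104 = 75.18 g


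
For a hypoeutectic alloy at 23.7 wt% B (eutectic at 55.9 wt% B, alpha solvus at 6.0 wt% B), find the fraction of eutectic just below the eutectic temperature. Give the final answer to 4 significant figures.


f_primary = (C_e - C0) / (C_e - C_alpha_max)
f_primary = (55.9 - 23.7) / (55.9 - 6.0)
f_primary = 0.645291
f_eutectic = 1 - 0.645291 = 0.3547


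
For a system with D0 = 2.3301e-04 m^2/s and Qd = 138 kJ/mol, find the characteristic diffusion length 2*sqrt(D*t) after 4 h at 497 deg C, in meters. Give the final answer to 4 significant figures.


Step 1: D = D0 * exp(-Qd/(R*T))
T = 770.15 K
D = 2.3301e-04 * exp(-138e3 / (8.314 * 770.15)) = 1.01701e-13 m^2/s
Step 2: L = 2*sqrt(D*t)
t = 4 h = 14400 s
L = 2*sqrt(1.01701e-13 * 14400) = 7.654e-05 m


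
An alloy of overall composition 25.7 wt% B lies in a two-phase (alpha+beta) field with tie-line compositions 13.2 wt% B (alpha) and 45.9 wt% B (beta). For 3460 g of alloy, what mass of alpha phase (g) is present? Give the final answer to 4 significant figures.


f_alpha = (C_beta - C0) / (C_beta - C_alpha)
f_alpha = (45.9 - 25.7) / (45.9 - 13.2) = 0.617737
m_alpha = f_alpha * m_total = 0.617737 * 3460 = 2137 g


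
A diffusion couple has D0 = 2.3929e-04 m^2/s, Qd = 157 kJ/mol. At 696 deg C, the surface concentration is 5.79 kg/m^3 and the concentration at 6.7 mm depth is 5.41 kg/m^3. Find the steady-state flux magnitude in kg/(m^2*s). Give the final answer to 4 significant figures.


Step 1: D = D0 * exp(-Qd/(R*T))
T = 696 + 273.15 = 969.15 K
D = 2.3929e-04 * exp(-157e3 / (8.314 * 969.15)) = 8.25527e-13 m^2/s
Step 2: J = D * (C1 - C2) / dx
J = 8.25527e-13 * (5.79 - 5.41) / 6.7e-03
J = 4.682e-11 kg/(m^2*s)


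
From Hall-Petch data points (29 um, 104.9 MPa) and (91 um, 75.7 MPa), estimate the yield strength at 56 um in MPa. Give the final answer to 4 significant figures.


sigma_y = sigma0 + k / sqrt(d)
1/sqrt(d1) = 1/sqrt(2.9e-05) = 185.695;  1/sqrt(d2) = 104.828
k = (sigma1 - sigma2) / (1/sqrt(d1) - 1/sqrt(d2)) = (104.9 - 75.7) / (185.695 - 104.828) = 0.361087 MPa*m^0.5
sigma0 = sigma1 - k/sqrt(d1) = 104.9 - 0.361087*185.695 = 37.8478 MPa
sigma_y(d3) = 37.8478 + 0.361087 / sqrt(5.6e-05) = 86.1 MPa


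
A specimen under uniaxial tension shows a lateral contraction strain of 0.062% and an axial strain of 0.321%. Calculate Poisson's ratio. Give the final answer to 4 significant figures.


nu = -epsilon_lat / epsilon_axial
Lateral strain is contraction (negative), so using magnitudes:
nu = 0.062 / 0.321
nu = 0.1931


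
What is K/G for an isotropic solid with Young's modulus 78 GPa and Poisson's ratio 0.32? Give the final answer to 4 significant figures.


G = E / (2*(1+nu))
G = 78 / (2*(1+0.32)) = 29.5455 GPa
K = E / (3*(1-2*nu))
K = 78 / (3*(1-2*0.32)) = 72.2222 GPa
K/G = 72.2222 / 29.5455 = 2.444


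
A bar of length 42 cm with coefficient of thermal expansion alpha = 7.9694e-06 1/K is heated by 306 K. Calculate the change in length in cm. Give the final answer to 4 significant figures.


dL = L0 * alpha * dT
dL = 42 * 7.9694e-06 * 306
dL = 0.1024 cm


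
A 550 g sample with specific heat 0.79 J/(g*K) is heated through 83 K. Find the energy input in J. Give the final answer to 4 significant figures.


Q = m * cp * dT
Q = 550 * 0.79 * 83
Q = 36060 J


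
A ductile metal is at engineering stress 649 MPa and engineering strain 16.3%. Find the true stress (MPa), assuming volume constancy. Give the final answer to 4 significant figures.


sigma_true = sigma_eng * (1 + epsilon_eng)
sigma_true = 649 * (1 + 0.163)
sigma_true = 754.8 MPa


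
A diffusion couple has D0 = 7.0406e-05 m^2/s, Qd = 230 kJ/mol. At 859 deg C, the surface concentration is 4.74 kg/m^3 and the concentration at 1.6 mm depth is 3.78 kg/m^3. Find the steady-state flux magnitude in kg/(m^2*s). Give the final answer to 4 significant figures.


Step 1: D = D0 * exp(-Qd/(R*T))
T = 859 + 273.15 = 1132.15 K
D = 7.0406e-05 * exp(-230e3 / (8.314 * 1132.15)) = 1.72023e-15 m^2/s
Step 2: J = D * (C1 - C2) / dx
J = 1.72023e-15 * (4.74 - 3.78) / 1.6e-03
J = 1.032e-12 kg/(m^2*s)
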